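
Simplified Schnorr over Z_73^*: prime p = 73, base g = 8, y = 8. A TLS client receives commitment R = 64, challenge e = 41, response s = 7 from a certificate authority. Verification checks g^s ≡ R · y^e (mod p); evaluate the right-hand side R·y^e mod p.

8^2 = 64
8^4 ≡ 64^2 = 4096 ≡ 8
8^8 ≡ 8^2 = 64
8^16 ≡ 64^2 = 4096 ≡ 8
8^32 ≡ 8^2 = 64
41 = 32 + 8 + 1, so 8^41 ≡ 64·64·8 ≡ 64 (mod 73)
R · y^e ≡ 64·64 = 4096 ≡ 8 (mod 73)

8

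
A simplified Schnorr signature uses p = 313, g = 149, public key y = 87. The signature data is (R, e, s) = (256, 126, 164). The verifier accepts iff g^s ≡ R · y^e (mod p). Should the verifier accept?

reject

g^s mod p:
149^2 = 22201 ≡ 291
149^4 ≡ 291^2 = 84681 ≡ 171
149^8 ≡ 171^2 = 29241 ≡ 132
149^16 ≡ 132^2 = 17424 ≡ 209
149^32 ≡ 209^2 = 43681 ≡ 174
149^64 ≡ 174^2 = 30276 ≡ 228
149^128 ≡ 228^2 = 51984 ≡ 26
164 = 128 + 32 + 4, so 149^164 ≡ 26·174·171 ≡ 181 (mod 313)
R · y^e mod p:
87^2 = 7569 ≡ 57
87^4 ≡ 57^2 = 3249 ≡ 119
87^8 ≡ 119^2 = 14161 ≡ 76
87^16 ≡ 76^2 = 5776 ≡ 142
87^32 ≡ 142^2 = 20164 ≡ 132
87^64 ≡ 132^2 = 17424 ≡ 209
126 = 64 + 32 + 16 + 8 + 4 + 2, so 87^126 ≡ 209·132·142·76·119·57 ≡ 36 (mod 313)
256·36 = 9216 ≡ 139 (mod 313)
181 ≠ 139; the check fails.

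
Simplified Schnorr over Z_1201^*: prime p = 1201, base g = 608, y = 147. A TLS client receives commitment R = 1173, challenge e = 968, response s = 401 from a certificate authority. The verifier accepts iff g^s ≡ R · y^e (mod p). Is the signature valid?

valid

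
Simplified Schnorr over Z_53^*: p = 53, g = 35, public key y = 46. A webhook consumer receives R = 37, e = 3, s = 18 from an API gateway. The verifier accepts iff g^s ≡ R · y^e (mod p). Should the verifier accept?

g^s mod p:
35^2 = 1225 ≡ 6
35^4 ≡ 6^2 = 36
35^8 ≡ 36^2 = 1296 ≡ 24
35^16 ≡ 24^2 = 576 ≡ 46
18 = 16 + 2, so 35^18 ≡ 46·6 ≡ 11 (mod 53)
R · y^e mod p:
46^2 = 2116 ≡ 49
3 = 2 + 1, so 46^3 ≡ 49·46 ≡ 28 (mod 53)
37·28 = 1036 ≡ 29 (mod 53)
11 ≠ 29; the check fails.

reject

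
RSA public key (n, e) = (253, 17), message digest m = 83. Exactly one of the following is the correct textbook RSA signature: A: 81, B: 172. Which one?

Candidate A: 81^2 = 6561 ≡ 236; 81^4 ≡ 236^2 = 55696 ≡ 36; 81^8 ≡ 36^2 = 1296 ≡ 31; 81^16 ≡ 31^2 = 961 ≡ 202; 17 = 16 + 1, so 81^17 ≡ 202·81 ≡ 170 (mod 253)
Candidate B: 172^2 = 29584 ≡ 236; 172^4 ≡ 236^2 = 55696 ≡ 36; 172^8 ≡ 36^2 = 1296 ≡ 31; 172^16 ≡ 31^2 = 961 ≡ 202; 17 = 16 + 1, so 172^17 ≡ 202·172 ≡ 83 (mod 253)
  → matches m = 83

B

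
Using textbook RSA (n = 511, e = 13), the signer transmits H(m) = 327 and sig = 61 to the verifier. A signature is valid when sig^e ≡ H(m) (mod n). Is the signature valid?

sig^2 ≡ 61^2 = 3721 ≡ 144
sig^4 ≡ 144^2 = 20736 ≡ 296
sig^8 ≡ 296^2 = 87616 ≡ 235
13 = 8 + 4 + 1, so sig^13 ≡ 235·296·61 ≡ 327 (mod 511)
Since 327 equals the digest 327, verification succeeds.

valid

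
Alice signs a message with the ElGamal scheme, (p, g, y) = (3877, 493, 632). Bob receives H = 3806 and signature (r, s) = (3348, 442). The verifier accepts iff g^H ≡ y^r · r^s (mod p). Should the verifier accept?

accept

Left side g^H mod p:
493^2 = 243049 ≡ 2675
493^4 ≡ 2675^2 = 7155625 ≡ 2560
493^8 ≡ 2560^2 = 6553600 ≡ 1470
493^16 ≡ 1470^2 = 2160900 ≡ 1411
493^32 ≡ 1411^2 = 1990921 ≡ 2020
493^64 ≡ 2020^2 = 4080400 ≡ 1796
493^128 ≡ 1796^2 = 3225616 ≡ 3829
493^256 ≡ 3829^2 = 14661241 ≡ 2304
493^512 ≡ 2304^2 = 5308416 ≡ 803
493^1024 ≡ 803^2 = 644809 ≡ 1227
493^2048 ≡ 1227^2 = 1505529 ≡ 1253
3806 = 2048 + 1024 + 512 + 128 + 64 + 16 + 8 + 4 + 2, so 493^3806 ≡ 1253·1227·803·3829·1796·1411·1470·2560·2675 ≡ 3821 (mod 3877)
Right side y^r · r^s mod p:
632^2 = 399424 ≡ 93
632^4 ≡ 93^2 = 8649 ≡ 895
632^8 ≡ 895^2 = 801025 ≡ 2363
632^16 ≡ 2363^2 = 5583769 ≡ 889
632^32 ≡ 889^2 = 790321 ≡ 3290
632^64 ≡ 3290^2 = 10824100 ≡ 3393
632^128 ≡ 3393^2 = 11512449 ≡ 1636
632^256 ≡ 1636^2 = 2676496 ≡ 1366
632^512 ≡ 1366^2 = 1865956 ≡ 1119
632^1024 ≡ 1119^2 = 1252161 ≡ 3767
632^2048 ≡ 3767^2 = 14190289 ≡ 469
3348 = 2048 + 1024 + 256 + 16 + 4, so 632^3348 ≡ 469·3767·1366·889·895 ≡ 3302 (mod 3877)
3348^2 = 11209104 ≡ 697
3348^4 ≡ 697^2 = 485809 ≡ 1184
3348^8 ≡ 1184^2 = 1401856 ≡ 2259
3348^16 ≡ 2259^2 = 5103081 ≡ 949
3348^32 ≡ 949^2 = 900601 ≡ 1137
3348^64 ≡ 1137^2 = 1292769 ≡ 1728
3348^128 ≡ 1728^2 = 2985984 ≡ 694
3348^256 ≡ 694^2 = 481636 ≡ 888
442 = 256 + 128 + 32 + 16 + 8 + 2, so 3348^442 ≡ 888·694·1137·949·2259·697 ≡ 317 (mod 3877)
3302·317 = 1046734 ≡ 3821 (mod 3877)
3821 ≡ 3821 (mod 3877), so the signature is genuine.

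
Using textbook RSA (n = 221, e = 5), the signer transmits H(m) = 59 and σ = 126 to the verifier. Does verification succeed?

σ^5 mod 221 = 198
σ^5 mod 221 = 198, but H(m) = 59.

fails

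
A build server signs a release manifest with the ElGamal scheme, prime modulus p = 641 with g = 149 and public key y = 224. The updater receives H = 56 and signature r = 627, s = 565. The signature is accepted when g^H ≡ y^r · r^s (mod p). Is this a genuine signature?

Left side g^H mod p:
149^2 = 22201 ≡ 407
149^4 ≡ 407^2 = 165649 ≡ 271
149^8 ≡ 271^2 = 73441 ≡ 367
149^16 ≡ 367^2 = 134689 ≡ 79
149^32 ≡ 79^2 = 6241 ≡ 472
56 = 32 + 16 + 8, so 149^56 ≡ 472·79·367 ≡ 628 (mod 641)
Right side y^r · r^s mod p:
224^2 = 50176 ≡ 178
224^4 ≡ 178^2 = 31684 ≡ 275
224^8 ≡ 275^2 = 75625 ≡ 628
224^16 ≡ 628^2 = 394384 ≡ 169
224^32 ≡ 169^2 = 28561 ≡ 357
224^64 ≡ 357^2 = 127449 ≡ 531
224^128 ≡ 531^2 = 281961 ≡ 562
224^256 ≡ 562^2 = 315844 ≡ 472
224^512 ≡ 472^2 = 222784 ≡ 357
627 = 512 + 64 + 32 + 16 + 2 + 1, so 224^627 ≡ 357·531·357·169·178·224 ≡ 198 (mod 641)
627^2 = 393129 ≡ 196
627^4 ≡ 196^2 = 38416 ≡ 597
627^8 ≡ 597^2 = 356409 ≡ 13
627^16 ≡ 13^2 = 169
627^32 ≡ 169^2 = 28561 ≡ 357
627^64 ≡ 357^2 = 127449 ≡ 531
627^128 ≡ 531^2 = 281961 ≡ 562
627^256 ≡ 562^2 = 315844 ≡ 472
627^512 ≡ 472^2 = 222784 ≡ 357
565 = 512 + 32 + 16 + 4 + 1, so 627^565 ≡ 357·357·169·597·627 ≡ 25 (mod 641)
198·25 = 4950 ≡ 463 (mod 641)
628 ≠ 463, so verification fails.

forged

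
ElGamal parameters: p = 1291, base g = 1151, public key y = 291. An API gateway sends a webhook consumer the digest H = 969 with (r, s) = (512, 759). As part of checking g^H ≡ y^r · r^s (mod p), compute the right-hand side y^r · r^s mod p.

291^2 = 84681 ≡ 766
291^4 ≡ 766^2 = 586756 ≡ 642
291^8 ≡ 642^2 = 412164 ≡ 335
291^16 ≡ 335^2 = 112225 ≡ 1199
291^32 ≡ 1199^2 = 1437601 ≡ 718
291^64 ≡ 718^2 = 515524 ≡ 415
291^128 ≡ 415^2 = 172225 ≡ 522
291^256 ≡ 522^2 = 272484 ≡ 83
291^512 ≡ 83^2 = 6889 ≡ 434
512^2 = 262144 ≡ 71
512^4 ≡ 71^2 = 5041 ≡ 1168
512^8 ≡ 1168^2 = 1364224 ≡ 928
512^16 ≡ 928^2 = 861184 ≡ 87
512^32 ≡ 87^2 = 7569 ≡ 1114
512^64 ≡ 1114^2 = 1240996 ≡ 345
512^128 ≡ 345^2 = 119025 ≡ 253
512^256 ≡ 253^2 = 64009 ≡ 750
512^512 ≡ 750^2 = 562500 ≡ 915
759 = 512 + 128 + 64 + 32 + 16 + 4 + 2 + 1, so 512^759 ≡ 915·253·345·1114·87·1168·71·512 ≡ 580 (mod 1291)
y^r · r^s ≡ 434·580 = 251720 ≡ 1266 (mod 1291)

1266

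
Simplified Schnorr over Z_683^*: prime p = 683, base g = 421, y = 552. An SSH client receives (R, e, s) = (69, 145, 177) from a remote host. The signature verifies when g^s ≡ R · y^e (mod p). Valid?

g^s mod p:
421^2 = 177241 ≡ 344
421^4 ≡ 344^2 = 118336 ≡ 177
421^8 ≡ 177^2 = 31329 ≡ 594
421^16 ≡ 594^2 = 352836 ≡ 408
421^32 ≡ 408^2 = 166464 ≡ 495
421^64 ≡ 495^2 = 245025 ≡ 511
421^128 ≡ 511^2 = 261121 ≡ 215
177 = 128 + 32 + 16 + 1, so 421^177 ≡ 215·495·408·421 ≡ 458 (mod 683)
R · y^e mod p:
552^2 = 304704 ≡ 86
552^4 ≡ 86^2 = 7396 ≡ 566
552^8 ≡ 566^2 = 320356 ≡ 29
552^16 ≡ 29^2 = 841 ≡ 158
552^32 ≡ 158^2 = 24964 ≡ 376
552^64 ≡ 376^2 = 141376 ≡ 678
552^128 ≡ 678^2 = 459684 ≡ 25
145 = 128 + 16 + 1, so 552^145 ≡ 25·158·552 ≡ 264 (mod 683)
69·264 = 18216 ≡ 458 (mod 683)
458 ≡ 458 (mod 683); signature holds.

yes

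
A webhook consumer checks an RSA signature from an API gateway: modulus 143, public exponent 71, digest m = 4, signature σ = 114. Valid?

yes

σ^2 ≡ 114^2 = 12996 ≡ 126
σ^4 ≡ 126^2 = 15876 ≡ 3
σ^8 ≡ 3^2 = 9
σ^16 ≡ 9^2 = 81
σ^32 ≡ 81^2 = 6561 ≡ 126
σ^64 ≡ 126^2 = 15876 ≡ 3
71 = 64 + 4 + 2 + 1, so σ^71 ≡ 3·3·126·114 ≡ 4 (mod 143)
4 = m, so the signature checks out.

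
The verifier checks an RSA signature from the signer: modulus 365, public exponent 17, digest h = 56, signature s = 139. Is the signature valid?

invalid

s^2 ≡ 139^2 = 19321 ≡ 341
s^4 ≡ 341^2 = 116281 ≡ 211
s^8 ≡ 211^2 = 44521 ≡ 356
s^16 ≡ 356^2 = 126736 ≡ 81
17 = 16 + 1, so s^17 ≡ 81·139 ≡ 309 (mod 365)
The recovered value 309 does not match the digest 56.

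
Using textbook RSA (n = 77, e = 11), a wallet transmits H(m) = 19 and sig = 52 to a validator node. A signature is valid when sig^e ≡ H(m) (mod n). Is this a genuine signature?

genuine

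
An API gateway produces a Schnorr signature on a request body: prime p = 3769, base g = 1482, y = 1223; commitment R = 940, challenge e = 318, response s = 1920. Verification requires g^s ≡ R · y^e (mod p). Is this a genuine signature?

genuine

g^s mod p:
Squares mod 3769: 1482^1≡1482, 1482^2≡2766, 1482^4≡3455, 1482^8≡602, 1482^16≡580, 1482^32≡959, 1482^64≡45, 1482^128≡2025, 1482^256≡3722, 1482^512≡2209, 1482^1024≡2595
1920 = 1024 + 512 + 256 + 128, so 1482^1920 ≡ 2595·2209·3722·2025 ≡ 394 (mod 3769)
R · y^e mod p:
Squares mod 3769: 1223^1≡1223, 1223^2≡3205, 1223^4≡1500, 1223^8≡3676, 1223^16≡1111, 1223^32≡1858, 1223^64≡3529, 1223^128≡1065, 1223^256≡3525
318 = 256 + 32 + 16 + 8 + 4 + 2, so 1223^318 ≡ 3525·1858·1111·3676·1500·3205 ≡ 1500 (mod 3769)
940·1500 = 1410000 ≡ 394 (mod 3769)
394 ≡ 394 (mod 3769); signature holds.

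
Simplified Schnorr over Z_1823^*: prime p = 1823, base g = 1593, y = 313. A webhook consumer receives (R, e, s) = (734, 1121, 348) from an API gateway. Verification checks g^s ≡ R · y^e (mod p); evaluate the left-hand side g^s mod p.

169

Squares mod 1823: 1593^1≡1593, 1593^2≡33, 1593^4≡1089, 1593^8≡971, 1593^16≡350, 1593^32≡359, 1593^64≡1271, 1593^128≡263, 1593^256≡1718
348 = 256 + 64 + 16 + 8 + 4, so 1593^348 ≡ 1718·1271·350·971·1089 ≡ 169 (mod 1823)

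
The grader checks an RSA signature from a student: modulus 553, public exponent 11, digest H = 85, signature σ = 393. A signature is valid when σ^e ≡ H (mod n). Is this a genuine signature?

Squares mod 553: σ^1≡393, σ^2≡162, σ^4≡253, σ^8≡414
11 = 8 + 2 + 1, so σ^11 ≡ 414·162·393 ≡ 85 (mod 553)
σ^11 mod 553 = 85 matches H.

genuine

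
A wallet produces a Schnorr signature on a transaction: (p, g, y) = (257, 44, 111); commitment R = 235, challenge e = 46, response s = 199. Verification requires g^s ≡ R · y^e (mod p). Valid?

g^s mod p:
Squares mod 257: 44^1≡44, 44^2≡137, 44^4≡8, 44^8≡64, 44^16≡241, 44^32≡256, 44^64≡1, 44^128≡1
199 = 128 + 64 + 4 + 2 + 1, so 44^199 ≡ 1·1·8·137·44 ≡ 165 (mod 257)
R · y^e mod p:
Squares mod 257: 111^1≡111, 111^2≡242, 111^4≡225, 111^8≡253, 111^16≡16, 111^32≡256
46 = 32 + 8 + 4 + 2, so 111^46 ≡ 256·253·225·242 ≡ 121 (mod 257)
235·121 = 28435 ≡ 165 (mod 257)
165 ≡ 165 (mod 257); signature holds.

yes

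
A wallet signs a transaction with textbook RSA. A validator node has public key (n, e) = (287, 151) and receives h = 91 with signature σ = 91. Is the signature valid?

Squares mod 287: σ^1≡91, σ^2≡245, σ^4≡42, σ^8≡42, σ^16≡42, σ^32≡42, σ^64≡42, σ^128≡42
151 = 128 + 16 + 4 + 2 + 1, so σ^151 ≡ 42·42·42·245·91 ≡ 196 (mod 287)
σ^151 mod 287 = 196, but h = 91.

invalid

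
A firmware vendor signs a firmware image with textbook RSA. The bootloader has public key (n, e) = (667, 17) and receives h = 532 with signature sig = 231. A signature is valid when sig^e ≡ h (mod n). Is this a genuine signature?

Squares mod 667: sig^1≡231, sig^2≡1, sig^4≡1, sig^8≡1, sig^16≡1
17 = 16 + 1, so sig^17 ≡ 1·231 ≡ 231 (mod 667)
231 ≠ 532, so verification fails.

forged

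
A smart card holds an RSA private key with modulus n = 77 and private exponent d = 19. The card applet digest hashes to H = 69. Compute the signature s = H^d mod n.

48

H^2 ≡ 69^2 = 4761 ≡ 64
H^4 ≡ 64^2 = 4096 ≡ 15
H^8 ≡ 15^2 = 225 ≡ 71
H^16 ≡ 71^2 = 5041 ≡ 36
19 = 16 + 2 + 1, so H^19 ≡ 36·64·69 ≡ 48 (mod 77)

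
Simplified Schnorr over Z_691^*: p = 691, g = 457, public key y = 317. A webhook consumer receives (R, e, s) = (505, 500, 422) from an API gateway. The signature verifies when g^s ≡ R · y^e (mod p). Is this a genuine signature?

g^s mod p:
Squares mod 691: 457^1≡457, 457^2≡167, 457^4≡249, 457^8≡502, 457^16≡480, 457^32≡297, 457^64≡452, 457^128≡459, 457^256≡617
422 = 256 + 128 + 32 + 4 + 2, so 457^422 ≡ 617·459·297·249·167 ≡ 170 (mod 691)
R · y^e mod p:
Squares mod 691: 317^1≡317, 317^2≡294, 317^4≡61, 317^8≡266, 317^16≡274, 317^32≡448, 317^64≡314, 317^128≡474, 317^256≡101
500 = 256 + 128 + 64 + 32 + 16 + 4, so 317^500 ≡ 101·474·314·448·274·61 ≡ 483 (mod 691)
505·483 = 243915 ≡ 683 (mod 691)
170 ≠ 683; the check fails.

forged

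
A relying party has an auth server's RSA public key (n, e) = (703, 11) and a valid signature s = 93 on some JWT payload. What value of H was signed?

612

s^2 ≡ 93^2 = 8649 ≡ 213
s^4 ≡ 213^2 = 45369 ≡ 377
s^8 ≡ 377^2 = 142129 ≡ 123
11 = 8 + 2 + 1, so s^11 ≡ 123·213·93 ≡ 612 (mod 703)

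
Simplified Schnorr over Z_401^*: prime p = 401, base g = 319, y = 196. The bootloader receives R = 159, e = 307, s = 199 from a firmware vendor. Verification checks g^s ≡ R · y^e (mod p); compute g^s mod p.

44

319^2 = 101761 ≡ 308
319^4 ≡ 308^2 = 94864 ≡ 228
319^8 ≡ 228^2 = 51984 ≡ 255
319^16 ≡ 255^2 = 65025 ≡ 63
319^32 ≡ 63^2 = 3969 ≡ 360
319^64 ≡ 360^2 = 129600 ≡ 77
319^128 ≡ 77^2 = 5929 ≡ 315
199 = 128 + 64 + 4 + 2 + 1, so 319^199 ≡ 315·77·228·308·319 ≡ 44 (mod 401)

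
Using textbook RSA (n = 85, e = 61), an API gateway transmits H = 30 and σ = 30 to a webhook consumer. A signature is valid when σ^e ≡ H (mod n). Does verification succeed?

passes

σ^61 mod 85 = 30
Since 30 equals the digest 30, verification succeeds.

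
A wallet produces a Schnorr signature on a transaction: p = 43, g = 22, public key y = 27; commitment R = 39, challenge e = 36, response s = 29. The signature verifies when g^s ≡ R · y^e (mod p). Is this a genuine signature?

genuine

g^s mod p:
22^2 = 484 ≡ 11
22^4 ≡ 11^2 = 121 ≡ 35
22^8 ≡ 35^2 = 1225 ≡ 21
22^16 ≡ 21^2 = 441 ≡ 11
29 = 16 + 8 + 4 + 1, so 22^29 ≡ 11·21·35·22 ≡ 22 (mod 43)
R · y^e mod p:
27^2 = 729 ≡ 41
27^4 ≡ 41^2 = 1681 ≡ 4
27^8 ≡ 4^2 = 16
27^16 ≡ 16^2 = 256 ≡ 41
27^32 ≡ 41^2 = 1681 ≡ 4
36 = 32 + 4, so 27^36 ≡ 4·4 ≡ 16 (mod 43)
39·16 = 624 ≡ 22 (mod 43)
22 ≡ 22 (mod 43); signature holds.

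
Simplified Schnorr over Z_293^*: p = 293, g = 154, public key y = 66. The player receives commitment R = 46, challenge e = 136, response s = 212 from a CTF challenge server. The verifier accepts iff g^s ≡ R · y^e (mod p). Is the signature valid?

valid

g^s mod p:
154^2 = 23716 ≡ 276
154^4 ≡ 276^2 = 76176 ≡ 289
154^8 ≡ 289^2 = 83521 ≡ 16
154^16 ≡ 16^2 = 256
154^32 ≡ 256^2 = 65536 ≡ 197
154^64 ≡ 197^2 = 38809 ≡ 133
154^128 ≡ 133^2 = 17689 ≡ 109
212 = 128 + 64 + 16 + 4, so 154^212 ≡ 109·133·256·289 ≡ 210 (mod 293)
R · y^e mod p:
66^2 = 4356 ≡ 254
66^4 ≡ 254^2 = 64516 ≡ 56
66^8 ≡ 56^2 = 3136 ≡ 206
66^16 ≡ 206^2 = 42436 ≡ 244
66^32 ≡ 244^2 = 59536 ≡ 57
66^64 ≡ 57^2 = 3249 ≡ 26
66^128 ≡ 26^2 = 676 ≡ 90
136 = 128 + 8, so 66^136 ≡ 90·206 ≡ 81 (mod 293)
46·81 = 3726 ≡ 210 (mod 293)
210 ≡ 210 (mod 293); signature holds.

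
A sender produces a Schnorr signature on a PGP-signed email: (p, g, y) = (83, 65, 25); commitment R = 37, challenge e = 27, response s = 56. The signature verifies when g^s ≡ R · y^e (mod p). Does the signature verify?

verifies

g^s mod p:
65^2 = 4225 ≡ 75
65^4 ≡ 75^2 = 5625 ≡ 64
65^8 ≡ 64^2 = 4096 ≡ 29
65^16 ≡ 29^2 = 841 ≡ 11
65^32 ≡ 11^2 = 121 ≡ 38
56 = 32 + 16 + 8, so 65^56 ≡ 38·11·29 ≡ 4 (mod 83)
R · y^e mod p:
25^2 = 625 ≡ 44
25^4 ≡ 44^2 = 1936 ≡ 27
25^8 ≡ 27^2 = 729 ≡ 65
25^16 ≡ 65^2 = 4225 ≡ 75
27 = 16 + 8 + 2 + 1, so 25^27 ≡ 75·65·44·25 ≡ 36 (mod 83)
37·36 = 1332 ≡ 4 (mod 83)
4 ≡ 4 (mod 83); signature holds.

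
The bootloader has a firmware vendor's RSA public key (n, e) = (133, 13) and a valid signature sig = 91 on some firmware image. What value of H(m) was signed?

105

sig^13 mod 133 = 105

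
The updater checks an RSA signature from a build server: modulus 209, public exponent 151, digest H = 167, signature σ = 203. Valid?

no

σ^2 ≡ 203^2 = 41209 ≡ 36
σ^4 ≡ 36^2 = 1296 ≡ 42
σ^8 ≡ 42^2 = 1764 ≡ 92
σ^16 ≡ 92^2 = 8464 ≡ 104
σ^32 ≡ 104^2 = 10816 ≡ 157
σ^64 ≡ 157^2 = 24649 ≡ 196
σ^128 ≡ 196^2 = 38416 ≡ 169
151 = 128 + 16 + 4 + 2 + 1, so σ^151 ≡ 169·104·42·36·203 ≡ 181 (mod 209)
The recovered value 181 does not match the digest 167.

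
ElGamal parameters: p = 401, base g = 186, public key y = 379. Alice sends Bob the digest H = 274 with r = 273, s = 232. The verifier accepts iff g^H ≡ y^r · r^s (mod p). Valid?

no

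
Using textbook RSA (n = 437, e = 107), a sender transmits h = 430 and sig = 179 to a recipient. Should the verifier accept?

accept

sig^2 ≡ 179^2 = 32041 ≡ 140
sig^4 ≡ 140^2 = 19600 ≡ 372
sig^8 ≡ 372^2 = 138384 ≡ 292
sig^16 ≡ 292^2 = 85264 ≡ 49
sig^32 ≡ 49^2 = 2401 ≡ 216
sig^64 ≡ 216^2 = 46656 ≡ 334
107 = 64 + 32 + 8 + 2 + 1, so sig^107 ≡ 334·216·292·140·179 ≡ 430 (mod 437)
430 = h, so the signature checks out.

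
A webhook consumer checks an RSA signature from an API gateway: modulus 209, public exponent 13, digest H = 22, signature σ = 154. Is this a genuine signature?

Squares mod 209: σ^1≡154, σ^2≡99, σ^4≡187, σ^8≡66
13 = 8 + 4 + 1, so σ^13 ≡ 66·187·154 ≡ 22 (mod 209)
22 = H, so the signature checks out.

genuine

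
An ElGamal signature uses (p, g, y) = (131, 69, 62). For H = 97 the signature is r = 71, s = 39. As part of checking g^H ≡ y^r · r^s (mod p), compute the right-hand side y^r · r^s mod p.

51

62^71 mod 131 = 80
71^39 mod 131 = 130
y^r · r^s ≡ 80·130 = 10400 ≡ 51 (mod 131)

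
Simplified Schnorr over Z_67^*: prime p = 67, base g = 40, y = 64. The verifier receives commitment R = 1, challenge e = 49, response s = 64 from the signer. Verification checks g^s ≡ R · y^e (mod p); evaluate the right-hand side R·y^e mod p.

25

64^49 mod 67 = 25
R · y^e ≡ 1·25 = 25 ≡ 25 (mod 67)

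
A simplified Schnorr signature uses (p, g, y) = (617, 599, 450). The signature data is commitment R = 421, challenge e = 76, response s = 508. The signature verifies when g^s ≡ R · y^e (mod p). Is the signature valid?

g^s mod p:
Squares mod 617: 599^1≡599, 599^2≡324, 599^4≡86, 599^8≡609, 599^16≡64, 599^32≡394, 599^64≡369, 599^128≡421, 599^256≡162
508 = 256 + 128 + 64 + 32 + 16 + 8 + 4, so 599^508 ≡ 162·421·369·394·64·609·86 ≡ 463 (mod 617)
R · y^e mod p:
Squares mod 617: 450^1≡450, 450^2≡124, 450^4≡568, 450^8≡550, 450^16≡170, 450^32≡518, 450^64≡546
76 = 64 + 8 + 4, so 450^76 ≡ 546·550·568 ≡ 133 (mod 617)
421·133 = 55993 ≡ 463 (mod 617)
463 ≡ 463 (mod 617); signature holds.

valid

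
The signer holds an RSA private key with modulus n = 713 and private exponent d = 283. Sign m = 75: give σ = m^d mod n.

Squares mod 713: m^1≡75, m^2≡634, m^4≡537, m^8≡317, m^16≡669, m^32≡510, m^64≡568, m^128≡348, m^256≡607
283 = 256 + 16 + 8 + 2 + 1, so m^283 ≡ 607·669·317·634·75 ≡ 662 (mod 713)

662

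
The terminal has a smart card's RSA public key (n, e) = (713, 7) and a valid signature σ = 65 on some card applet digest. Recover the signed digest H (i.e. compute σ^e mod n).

544

Squares mod 713: σ^1≡65, σ^2≡660, σ^4≡670
7 = 4 + 2 + 1, so σ^7 ≡ 670·660·65 ≡ 544 (mod 713)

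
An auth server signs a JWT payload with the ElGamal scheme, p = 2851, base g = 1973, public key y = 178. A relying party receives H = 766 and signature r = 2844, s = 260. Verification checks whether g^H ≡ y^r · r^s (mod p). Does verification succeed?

passes

Left side g^H mod p:
1973^2 = 3892729 ≡ 1114
1973^4 ≡ 1114^2 = 1240996 ≡ 811
1973^8 ≡ 811^2 = 657721 ≡ 1991
1973^16 ≡ 1991^2 = 3964081 ≡ 1191
1973^32 ≡ 1191^2 = 1418481 ≡ 1534
1973^64 ≡ 1534^2 = 2353156 ≡ 1081
1973^128 ≡ 1081^2 = 1168561 ≡ 2502
1973^256 ≡ 2502^2 = 6260004 ≡ 2059
1973^512 ≡ 2059^2 = 4239481 ≡ 44
766 = 512 + 128 + 64 + 32 + 16 + 8 + 4 + 2, so 1973^766 ≡ 44·2502·1081·1534·1191·1991·811·1114 ≡ 1320 (mod 2851)
Right side y^r · r^s mod p:
178^2 = 31684 ≡ 323
178^4 ≡ 323^2 = 104329 ≡ 1693
178^8 ≡ 1693^2 = 2866249 ≡ 994
178^16 ≡ 994^2 = 988036 ≡ 1590
178^32 ≡ 1590^2 = 2528100 ≡ 2114
178^64 ≡ 2114^2 = 4468996 ≡ 1479
178^128 ≡ 1479^2 = 2187441 ≡ 724
178^256 ≡ 724^2 = 524176 ≡ 2443
178^512 ≡ 2443^2 = 5968249 ≡ 1106
178^1024 ≡ 1106^2 = 1223236 ≡ 157
178^2048 ≡ 157^2 = 24649 ≡ 1841
2844 = 2048 + 512 + 256 + 16 + 8 + 4, so 178^2844 ≡ 1841·1106·2443·1590·994·1693 ≡ 2619 (mod 2851)
2844^2 = 8088336 ≡ 49
2844^4 ≡ 49^2 = 2401
2844^8 ≡ 2401^2 = 5764801 ≡ 79
2844^16 ≡ 79^2 = 6241 ≡ 539
2844^32 ≡ 539^2 = 290521 ≡ 2570
2844^64 ≡ 2570^2 = 6604900 ≡ 1984
2844^128 ≡ 1984^2 = 3936256 ≡ 1876
2844^256 ≡ 1876^2 = 3519376 ≡ 1242
260 = 256 + 4, so 2844^260 ≡ 1242·2401 ≡ 2747 (mod 2851)
2619·2747 = 7194393 ≡ 1320 (mod 2851)
1320 ≡ 1320 (mod 2851), so the signature is genuine.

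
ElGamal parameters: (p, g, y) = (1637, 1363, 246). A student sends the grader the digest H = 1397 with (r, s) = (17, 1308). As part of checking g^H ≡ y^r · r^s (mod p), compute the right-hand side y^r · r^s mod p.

1563

246^17 mod 1637 = 1007
17^1308 mod 1637 = 1502
y^r · r^s ≡ 1007·1502 = 1512514 ≡ 1563 (mod 1637)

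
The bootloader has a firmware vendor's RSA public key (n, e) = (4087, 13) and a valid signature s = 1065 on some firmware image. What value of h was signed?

s^2 ≡ 1065^2 = 1134225 ≡ 2126
s^4 ≡ 2126^2 = 4519876 ≡ 3741
s^8 ≡ 3741^2 = 13995081 ≡ 1193
13 = 8 + 4 + 1, so s^13 ≡ 1193·3741·1065 ≡ 1411 (mod 4087)

1411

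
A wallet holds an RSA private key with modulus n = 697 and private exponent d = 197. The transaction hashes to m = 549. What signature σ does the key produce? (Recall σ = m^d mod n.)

m^197 mod 697 = 133

133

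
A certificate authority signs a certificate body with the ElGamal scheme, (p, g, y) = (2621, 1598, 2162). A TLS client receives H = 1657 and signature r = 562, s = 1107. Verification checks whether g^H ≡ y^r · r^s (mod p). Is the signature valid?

valid

Left side g^H mod p:
1598^2 = 2553604 ≡ 750
1598^4 ≡ 750^2 = 562500 ≡ 1606
1598^8 ≡ 1606^2 = 2579236 ≡ 172
1598^16 ≡ 172^2 = 29584 ≡ 753
1598^32 ≡ 753^2 = 567009 ≡ 873
1598^64 ≡ 873^2 = 762129 ≡ 2039
1598^128 ≡ 2039^2 = 4157521 ≡ 615
1598^256 ≡ 615^2 = 378225 ≡ 801
1598^512 ≡ 801^2 = 641601 ≡ 2077
1598^1024 ≡ 2077^2 = 4313929 ≡ 2384
1657 = 1024 + 512 + 64 + 32 + 16 + 8 + 1, so 1598^1657 ≡ 2384·2077·2039·873·753·172·1598 ≡ 2484 (mod 2621)
Right side y^r · r^s mod p:
2162^2 = 4674244 ≡ 1001
2162^4 ≡ 1001^2 = 1002001 ≡ 779
2162^8 ≡ 779^2 = 606841 ≡ 1390
2162^16 ≡ 1390^2 = 1932100 ≡ 423
2162^32 ≡ 423^2 = 178929 ≡ 701
2162^64 ≡ 701^2 = 491401 ≡ 1274
2162^128 ≡ 1274^2 = 1623076 ≡ 677
2162^256 ≡ 677^2 = 458329 ≡ 2275
2162^512 ≡ 2275^2 = 5175625 ≡ 1771
562 = 512 + 32 + 16 + 2, so 2162^562 ≡ 1771·701·423·1001 ≡ 520 (mod 2621)
562^2 = 315844 ≡ 1324
562^4 ≡ 1324^2 = 1752976 ≡ 2148
562^8 ≡ 2148^2 = 4613904 ≡ 944
562^16 ≡ 944^2 = 891136 ≡ 2617
562^32 ≡ 2617^2 = 6848689 ≡ 16
562^64 ≡ 16^2 = 256
562^128 ≡ 256^2 = 65536 ≡ 11
562^256 ≡ 11^2 = 121
562^512 ≡ 121^2 = 14641 ≡ 1536
562^1024 ≡ 1536^2 = 2359296 ≡ 396
1107 = 1024 + 64 + 16 + 2 + 1, so 562^1107 ≡ 396·256·2617·1324·562 ≡ 2404 (mod 2621)
520·2404 = 1250080 ≡ 2484 (mod 2621)
2484 ≡ 2484 (mod 2621), so the signature is genuine.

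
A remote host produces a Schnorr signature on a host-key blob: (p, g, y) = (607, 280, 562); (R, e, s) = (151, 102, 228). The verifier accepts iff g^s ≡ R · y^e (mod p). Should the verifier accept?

accept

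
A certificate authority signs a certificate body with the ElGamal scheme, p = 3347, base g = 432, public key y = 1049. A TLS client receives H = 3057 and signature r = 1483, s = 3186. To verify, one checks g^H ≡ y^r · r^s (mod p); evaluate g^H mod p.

1716

432^2 = 186624 ≡ 2539
432^4 ≡ 2539^2 = 6446521 ≡ 199
432^8 ≡ 199^2 = 39601 ≡ 2784
432^16 ≡ 2784^2 = 7750656 ≡ 2351
432^32 ≡ 2351^2 = 5527201 ≡ 1304
432^64 ≡ 1304^2 = 1700416 ≡ 140
432^128 ≡ 140^2 = 19600 ≡ 2865
432^256 ≡ 2865^2 = 8208225 ≡ 1381
432^512 ≡ 1381^2 = 1907161 ≡ 2718
432^1024 ≡ 2718^2 = 7387524 ≡ 695
432^2048 ≡ 695^2 = 483025 ≡ 1057
3057 = 2048 + 512 + 256 + 128 + 64 + 32 + 16 + 1, so 432^3057 ≡ 1057·2718·1381·2865·140·1304·2351·432 ≡ 1716 (mod 3347)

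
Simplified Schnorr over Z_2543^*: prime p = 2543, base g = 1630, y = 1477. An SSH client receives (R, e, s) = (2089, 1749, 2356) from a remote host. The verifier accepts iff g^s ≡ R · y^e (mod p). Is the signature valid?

g^s mod p:
1630^2 = 2656900 ≡ 2008
1630^4 ≡ 2008^2 = 4032064 ≡ 1409
1630^8 ≡ 1409^2 = 1985281 ≡ 1741
1630^16 ≡ 1741^2 = 3031081 ≡ 2368
1630^32 ≡ 2368^2 = 5607424 ≡ 109
1630^64 ≡ 109^2 = 11881 ≡ 1709
1630^128 ≡ 1709^2 = 2920681 ≡ 1317
1630^256 ≡ 1317^2 = 1734489 ≡ 163
1630^512 ≡ 163^2 = 26569 ≡ 1139
1630^1024 ≡ 1139^2 = 1297321 ≡ 391
1630^2048 ≡ 391^2 = 152881 ≡ 301
2356 = 2048 + 256 + 32 + 16 + 4, so 1630^2356 ≡ 301·163·109·2368·1409 ≡ 1677 (mod 2543)
R · y^e mod p:
1477^2 = 2181529 ≡ 2178
1477^4 ≡ 2178^2 = 4743684 ≡ 989
1477^8 ≡ 989^2 = 978121 ≡ 1609
1477^16 ≡ 1609^2 = 2588881 ≡ 107
1477^32 ≡ 107^2 = 11449 ≡ 1277
1477^64 ≡ 1277^2 = 1630729 ≡ 666
1477^128 ≡ 666^2 = 443556 ≡ 1074
1477^256 ≡ 1074^2 = 1153476 ≡ 1497
1477^512 ≡ 1497^2 = 2241009 ≡ 626
1477^1024 ≡ 626^2 = 391876 ≡ 254
1749 = 1024 + 512 + 128 + 64 + 16 + 4 + 1, so 1477^1749 ≡ 254·626·1074·666·107·989·1477 ≡ 1706 (mod 2543)
2089·1706 = 3563834 ≡ 1091 (mod 2543)
1677 ≠ 1091; the check fails.

invalid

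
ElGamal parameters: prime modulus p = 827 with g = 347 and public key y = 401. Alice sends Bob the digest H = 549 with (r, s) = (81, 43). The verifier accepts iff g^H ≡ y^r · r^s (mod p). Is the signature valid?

invalid

Left side g^H mod p:
347^2 = 120409 ≡ 494
347^4 ≡ 494^2 = 244036 ≡ 71
347^8 ≡ 71^2 = 5041 ≡ 79
347^16 ≡ 79^2 = 6241 ≡ 452
347^32 ≡ 452^2 = 204304 ≡ 35
347^64 ≡ 35^2 = 1225 ≡ 398
347^128 ≡ 398^2 = 158404 ≡ 447
347^256 ≡ 447^2 = 199809 ≡ 502
347^512 ≡ 502^2 = 252004 ≡ 596
549 = 512 + 32 + 4 + 1, so 347^549 ≡ 596·35·71·347 ≡ 248 (mod 827)
Right side y^r · r^s mod p:
401^2 = 160801 ≡ 363
401^4 ≡ 363^2 = 131769 ≡ 276
401^8 ≡ 276^2 = 76176 ≡ 92
401^16 ≡ 92^2 = 8464 ≡ 194
401^32 ≡ 194^2 = 37636 ≡ 421
401^64 ≡ 421^2 = 177241 ≡ 263
81 = 64 + 16 + 1, so 401^81 ≡ 263·194·401 ≡ 669 (mod 827)
81^2 = 6561 ≡ 772
81^4 ≡ 772^2 = 595984 ≡ 544
81^8 ≡ 544^2 = 295936 ≡ 697
81^16 ≡ 697^2 = 485809 ≡ 360
81^32 ≡ 360^2 = 129600 ≡ 588
43 = 32 + 8 + 2 + 1, so 81^43 ≡ 588·697·772·81 ≡ 621 (mod 827)
669·621 = 415449 ≡ 295 (mod 827)
248 ≠ 295, so verification fails.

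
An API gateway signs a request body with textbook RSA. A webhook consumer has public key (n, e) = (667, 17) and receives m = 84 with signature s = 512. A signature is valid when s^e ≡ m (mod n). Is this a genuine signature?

forged

s^2 ≡ 512^2 = 262144 ≡ 13
s^4 ≡ 13^2 = 169
s^8 ≡ 169^2 = 28561 ≡ 547
s^16 ≡ 547^2 = 299209 ≡ 393
17 = 16 + 1, so s^17 ≡ 393·512 ≡ 449 (mod 667)
449 ≠ 84, so verification fails.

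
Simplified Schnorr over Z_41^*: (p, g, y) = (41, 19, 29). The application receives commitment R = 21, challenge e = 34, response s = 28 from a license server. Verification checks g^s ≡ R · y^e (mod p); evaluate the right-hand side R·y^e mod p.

Squares mod 41: 29^1≡29, 29^2≡21, 29^4≡31, 29^8≡18, 29^16≡37, 29^32≡16
34 = 32 + 2, so 29^34 ≡ 16·21 ≡ 8 (mod 41)
R · y^e ≡ 21·8 = 168 ≡ 4 (mod 41)

4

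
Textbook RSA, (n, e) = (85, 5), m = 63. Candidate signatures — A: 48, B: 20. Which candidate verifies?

A

Candidate A: 48^2 = 2304 ≡ 9; 48^4 ≡ 9^2 = 81; 5 = 4 + 1, so 48^5 ≡ 81·48 ≡ 63 (mod 85)
  → matches m = 63
Candidate B: 20^2 = 400 ≡ 60; 20^4 ≡ 60^2 = 3600 ≡ 30; 5 = 4 + 1, so 20^5 ≡ 30·20 ≡ 5 (mod 85)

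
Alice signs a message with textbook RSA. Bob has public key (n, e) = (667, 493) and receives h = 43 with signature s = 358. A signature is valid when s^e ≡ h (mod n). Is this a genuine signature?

s^493 mod 667 = 624
s^493 mod 667 = 624, but h = 43.

forged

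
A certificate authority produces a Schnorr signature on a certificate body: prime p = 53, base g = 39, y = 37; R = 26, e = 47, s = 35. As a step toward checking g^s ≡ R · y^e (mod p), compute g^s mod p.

21

39^35 mod 53 = 21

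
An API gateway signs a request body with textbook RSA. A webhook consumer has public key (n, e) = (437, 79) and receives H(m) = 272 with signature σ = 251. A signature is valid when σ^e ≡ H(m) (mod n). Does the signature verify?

σ^2 ≡ 251^2 = 63001 ≡ 73
σ^4 ≡ 73^2 = 5329 ≡ 85
σ^8 ≡ 85^2 = 7225 ≡ 233
σ^16 ≡ 233^2 = 54289 ≡ 101
σ^32 ≡ 101^2 = 10201 ≡ 150
σ^64 ≡ 150^2 = 22500 ≡ 213
79 = 64 + 8 + 4 + 2 + 1, so σ^79 ≡ 213·233·85·73·251 ≡ 272 (mod 437)
Since 272 equals the digest 272, verification succeeds.

verifies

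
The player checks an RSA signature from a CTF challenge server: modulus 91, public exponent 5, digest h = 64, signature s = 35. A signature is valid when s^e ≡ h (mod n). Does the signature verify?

does not verify

s^2 ≡ 35^2 = 1225 ≡ 42
s^4 ≡ 42^2 = 1764 ≡ 35
5 = 4 + 1, so s^5 ≡ 35·35 ≡ 42 (mod 91)
The recovered value 42 does not match the digest 64.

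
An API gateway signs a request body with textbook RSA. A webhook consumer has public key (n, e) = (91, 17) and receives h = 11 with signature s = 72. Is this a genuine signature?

Squares mod 91: s^1≡72, s^2≡88, s^4≡9, s^8≡81, s^16≡9
17 = 16 + 1, so s^17 ≡ 9·72 ≡ 11 (mod 91)
11 = h, so the signature checks out.

genuine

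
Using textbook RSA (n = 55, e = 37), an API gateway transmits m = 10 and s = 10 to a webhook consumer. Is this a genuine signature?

Squares mod 55: s^1≡10, s^2≡45, s^4≡45, s^8≡45, s^16≡45, s^32≡45
37 = 32 + 4 + 1, so s^37 ≡ 45·45·10 ≡ 10 (mod 55)
10 = m, so the signature checks out.

genuine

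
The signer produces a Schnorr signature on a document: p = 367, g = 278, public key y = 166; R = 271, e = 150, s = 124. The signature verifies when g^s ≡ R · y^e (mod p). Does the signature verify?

verifies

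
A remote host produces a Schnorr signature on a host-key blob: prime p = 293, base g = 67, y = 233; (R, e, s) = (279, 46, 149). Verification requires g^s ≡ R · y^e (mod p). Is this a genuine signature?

forged

g^s mod p:
67^2 = 4489 ≡ 94
67^4 ≡ 94^2 = 8836 ≡ 46
67^8 ≡ 46^2 = 2116 ≡ 65
67^16 ≡ 65^2 = 4225 ≡ 123
67^32 ≡ 123^2 = 15129 ≡ 186
67^64 ≡ 186^2 = 34596 ≡ 22
67^128 ≡ 22^2 = 484 ≡ 191
149 = 128 + 16 + 4 + 1, so 67^149 ≡ 191·123·46·67 ≡ 145 (mod 293)
R · y^e mod p:
233^2 = 54289 ≡ 84
233^4 ≡ 84^2 = 7056 ≡ 24
233^8 ≡ 24^2 = 576 ≡ 283
233^16 ≡ 283^2 = 80089 ≡ 100
233^32 ≡ 100^2 = 10000 ≡ 38
46 = 32 + 8 + 4 + 2, so 233^46 ≡ 38·283·24·84 ≡ 115 (mod 293)
279·115 = 32085 ≡ 148 (mod 293)
145 ≠ 148; the check fails.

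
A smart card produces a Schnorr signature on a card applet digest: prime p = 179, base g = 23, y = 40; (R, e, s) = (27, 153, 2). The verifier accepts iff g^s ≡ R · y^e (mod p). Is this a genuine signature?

forged

g^s mod p:
23^2 = 529 ≡ 171
R · y^e mod p:
40^2 = 1600 ≡ 168
40^4 ≡ 168^2 = 28224 ≡ 121
40^8 ≡ 121^2 = 14641 ≡ 142
40^16 ≡ 142^2 = 20164 ≡ 116
40^32 ≡ 116^2 = 13456 ≡ 31
40^64 ≡ 31^2 = 961 ≡ 66
40^128 ≡ 66^2 = 4356 ≡ 60
153 = 128 + 16 + 8 + 1, so 40^153 ≡ 60·116·142·40 ≡ 113 (mod 179)
27·113 = 3051 ≡ 8 (mod 179)
171 ≠ 8; the check fails.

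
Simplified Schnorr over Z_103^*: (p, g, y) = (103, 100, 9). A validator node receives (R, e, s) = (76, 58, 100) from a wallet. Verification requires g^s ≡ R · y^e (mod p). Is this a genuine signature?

forged

g^s mod p:
100^2 = 10000 ≡ 9
100^4 ≡ 9^2 = 81
100^8 ≡ 81^2 = 6561 ≡ 72
100^16 ≡ 72^2 = 5184 ≡ 34
100^32 ≡ 34^2 = 1156 ≡ 23
100^64 ≡ 23^2 = 529 ≡ 14
100 = 64 + 32 + 4, so 100^100 ≡ 14·23·81 ≡ 23 (mod 103)
R · y^e mod p:
9^2 = 81
9^4 ≡ 81^2 = 6561 ≡ 72
9^8 ≡ 72^2 = 5184 ≡ 34
9^16 ≡ 34^2 = 1156 ≡ 23
9^32 ≡ 23^2 = 529 ≡ 14
58 = 32 + 16 + 8 + 2, so 9^58 ≡ 14·23·34·81 ≡ 61 (mod 103)
76·61 = 4636 ≡ 1 (mod 103)
23 ≠ 1; the check fails.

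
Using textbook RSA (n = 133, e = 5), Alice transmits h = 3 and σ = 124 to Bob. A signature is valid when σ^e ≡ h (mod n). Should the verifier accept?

σ^2 ≡ 124^2 = 15376 ≡ 81
σ^4 ≡ 81^2 = 6561 ≡ 44
5 = 4 + 1, so σ^5 ≡ 44·124 ≡ 3 (mod 133)
3 = h, so the signature checks out.

accept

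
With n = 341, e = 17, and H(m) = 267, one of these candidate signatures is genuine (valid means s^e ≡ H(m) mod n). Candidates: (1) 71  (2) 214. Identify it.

1

Candidate 1: 71^2 = 5041 ≡ 267; 71^4 ≡ 267^2 = 71289 ≡ 20; 71^8 ≡ 20^2 = 400 ≡ 59; 71^16 ≡ 59^2 = 3481 ≡ 71; 17 = 16 + 1, so 71^17 ≡ 71·71 ≡ 267 (mod 341)
  → matches H(m) = 267
Candidate 2: 214^2 = 45796 ≡ 102; 214^4 ≡ 102^2 = 10404 ≡ 174; 214^8 ≡ 174^2 = 30276 ≡ 268; 214^16 ≡ 268^2 = 71824 ≡ 214; 17 = 16 + 1, so 214^17 ≡ 214·214 ≡ 102 (mod 341)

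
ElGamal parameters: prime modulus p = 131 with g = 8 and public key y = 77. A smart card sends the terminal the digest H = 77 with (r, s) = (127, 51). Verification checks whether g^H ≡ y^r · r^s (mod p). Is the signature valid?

valid

Left side g^H mod p:
Squares mod 131: 8^1≡8, 8^2≡64, 8^4≡35, 8^8≡46, 8^16≡20, 8^32≡7, 8^64≡49
77 = 64 + 8 + 4 + 1, so 8^77 ≡ 49·46·35·8 ≡ 93 (mod 131)
Right side y^r · r^s mod p:
Squares mod 131: 77^1≡77, 77^2≡34, 77^4≡108, 77^8≡5, 77^16≡25, 77^32≡101, 77^64≡114
127 = 64 + 32 + 16 + 8 + 4 + 2 + 1, so 77^127 ≡ 114·101·25·5·108·34·77 ≡ 65 (mod 131)
Squares mod 131: 127^1≡127, 127^2≡16, 127^4≡125, 127^8≡36, 127^16≡117, 127^32≡65
51 = 32 + 16 + 2 + 1, so 127^51 ≡ 65·117·16·127 ≡ 76 (mod 131)
65·76 = 4940 ≡ 93 (mod 131)
93 ≡ 93 (mod 131), so the signature is genuine.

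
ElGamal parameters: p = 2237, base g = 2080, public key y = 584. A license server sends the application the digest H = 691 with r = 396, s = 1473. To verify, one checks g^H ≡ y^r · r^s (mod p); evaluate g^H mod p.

381

2080^691 mod 2237 = 381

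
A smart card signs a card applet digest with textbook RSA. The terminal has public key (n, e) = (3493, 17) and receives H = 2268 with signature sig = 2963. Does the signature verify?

Squares mod 3493: sig^1≡2963, sig^2≡1460, sig^4≡870, sig^8≡2412, sig^16≡1899
17 = 16 + 1, so sig^17 ≡ 1899·2963 ≡ 3007 (mod 3493)
3007 ≠ 2268, so verification fails.

does not verify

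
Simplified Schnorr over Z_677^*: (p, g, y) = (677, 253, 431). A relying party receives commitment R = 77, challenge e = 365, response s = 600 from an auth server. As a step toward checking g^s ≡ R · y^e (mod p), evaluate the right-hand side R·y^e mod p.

431^2 = 185761 ≡ 263
431^4 ≡ 263^2 = 69169 ≡ 115
431^8 ≡ 115^2 = 13225 ≡ 362
431^16 ≡ 362^2 = 131044 ≡ 383
431^32 ≡ 383^2 = 146689 ≡ 457
431^64 ≡ 457^2 = 208849 ≡ 333
431^128 ≡ 333^2 = 110889 ≡ 538
431^256 ≡ 538^2 = 289444 ≡ 365
365 = 256 + 64 + 32 + 8 + 4 + 1, so 431^365 ≡ 365·333·457·362·115·431 ≡ 431 (mod 677)
R · y^e ≡ 77·431 = 33187 ≡ 14 (mod 677)

14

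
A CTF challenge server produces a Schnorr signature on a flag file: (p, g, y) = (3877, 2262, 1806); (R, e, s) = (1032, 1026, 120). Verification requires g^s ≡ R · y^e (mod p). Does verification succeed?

passes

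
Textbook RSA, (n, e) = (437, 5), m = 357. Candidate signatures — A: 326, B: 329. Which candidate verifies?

A

Candidate A: 326^2 = 106276 ≡ 85; 326^4 ≡ 85^2 = 7225 ≡ 233; 5 = 4 + 1, so 326^5 ≡ 233·326 ≡ 357 (mod 437)
  → matches m = 357
Candidate B: 329^2 = 108241 ≡ 302; 329^4 ≡ 302^2 = 91204 ≡ 308; 5 = 4 + 1, so 329^5 ≡ 308·329 ≡ 385 (mod 437)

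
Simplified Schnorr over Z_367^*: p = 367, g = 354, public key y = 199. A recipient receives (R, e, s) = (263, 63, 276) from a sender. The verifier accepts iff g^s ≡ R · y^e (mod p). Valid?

no

g^s mod p:
354^2 = 125316 ≡ 169
354^4 ≡ 169^2 = 28561 ≡ 302
354^8 ≡ 302^2 = 91204 ≡ 188
354^16 ≡ 188^2 = 35344 ≡ 112
354^32 ≡ 112^2 = 12544 ≡ 66
354^64 ≡ 66^2 = 4356 ≡ 319
354^128 ≡ 319^2 = 101761 ≡ 102
354^256 ≡ 102^2 = 10404 ≡ 128
276 = 256 + 16 + 4, so 354^276 ≡ 128·112·302 ≡ 340 (mod 367)
R · y^e mod p:
199^2 = 39601 ≡ 332
199^4 ≡ 332^2 = 110224 ≡ 124
199^8 ≡ 124^2 = 15376 ≡ 329
199^16 ≡ 329^2 = 108241 ≡ 343
199^32 ≡ 343^2 = 117649 ≡ 209
63 = 32 + 16 + 8 + 4 + 2 + 1, so 199^63 ≡ 209·343·329·124·332·199 ≡ 332 (mod 367)
263·332 = 87316 ≡ 337 (mod 367)
340 ≠ 337; the check fails.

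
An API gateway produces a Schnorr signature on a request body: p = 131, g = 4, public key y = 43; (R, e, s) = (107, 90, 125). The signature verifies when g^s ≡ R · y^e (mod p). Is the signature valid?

valid

g^s mod p:
Squares mod 131: 4^1≡4, 4^2≡16, 4^4≡125, 4^8≡36, 4^16≡117, 4^32≡65, 4^64≡33
125 = 64 + 32 + 16 + 8 + 4 + 1, so 4^125 ≡ 33·65·117·36·125·4 ≡ 60 (mod 131)
R · y^e mod p:
Squares mod 131: 43^1≡43, 43^2≡15, 43^4≡94, 43^8≡59, 43^16≡75, 43^32≡123, 43^64≡64
90 = 64 + 16 + 8 + 2, so 43^90 ≡ 64·75·59·15 ≡ 63 (mod 131)
107·63 = 6741 ≡ 60 (mod 131)
60 ≡ 60 (mod 131); signature holds.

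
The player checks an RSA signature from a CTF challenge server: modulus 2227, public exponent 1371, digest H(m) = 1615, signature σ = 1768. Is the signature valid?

Squares mod 2227: σ^1≡1768, σ^2≡1343, σ^4≡2006, σ^8≡2074, σ^16≡1139, σ^32≡1207, σ^64≡391, σ^128≡1445, σ^256≡1326, σ^512≡1173, σ^1024≡1870
1371 = 1024 + 256 + 64 + 16 + 8 + 2 + 1, so σ^1371 ≡ 1870·1326·391·1139·2074·1343·1768 ≡ 1615 (mod 2227)
1615 = H(m), so the signature checks out.

valid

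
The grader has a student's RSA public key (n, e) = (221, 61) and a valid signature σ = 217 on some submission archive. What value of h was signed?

217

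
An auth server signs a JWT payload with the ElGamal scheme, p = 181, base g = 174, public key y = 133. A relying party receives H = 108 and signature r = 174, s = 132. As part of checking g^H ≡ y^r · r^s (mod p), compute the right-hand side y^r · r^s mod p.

1

133^2 = 17689 ≡ 132
133^4 ≡ 132^2 = 17424 ≡ 48
133^8 ≡ 48^2 = 2304 ≡ 132
133^16 ≡ 132^2 = 17424 ≡ 48
133^32 ≡ 48^2 = 2304 ≡ 132
133^64 ≡ 132^2 = 17424 ≡ 48
133^128 ≡ 48^2 = 2304 ≡ 132
174 = 128 + 32 + 8 + 4 + 2, so 133^174 ≡ 132·132·132·48·132 ≡ 1 (mod 181)
174^2 = 30276 ≡ 49
174^4 ≡ 49^2 = 2401 ≡ 48
174^8 ≡ 48^2 = 2304 ≡ 132
174^16 ≡ 132^2 = 17424 ≡ 48
174^32 ≡ 48^2 = 2304 ≡ 132
174^64 ≡ 132^2 = 17424 ≡ 48
174^128 ≡ 48^2 = 2304 ≡ 132
132 = 128 + 4, so 174^132 ≡ 132·48 ≡ 1 (mod 181)
y^r · r^s ≡ 1·1 = 1 ≡ 1 (mod 181)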